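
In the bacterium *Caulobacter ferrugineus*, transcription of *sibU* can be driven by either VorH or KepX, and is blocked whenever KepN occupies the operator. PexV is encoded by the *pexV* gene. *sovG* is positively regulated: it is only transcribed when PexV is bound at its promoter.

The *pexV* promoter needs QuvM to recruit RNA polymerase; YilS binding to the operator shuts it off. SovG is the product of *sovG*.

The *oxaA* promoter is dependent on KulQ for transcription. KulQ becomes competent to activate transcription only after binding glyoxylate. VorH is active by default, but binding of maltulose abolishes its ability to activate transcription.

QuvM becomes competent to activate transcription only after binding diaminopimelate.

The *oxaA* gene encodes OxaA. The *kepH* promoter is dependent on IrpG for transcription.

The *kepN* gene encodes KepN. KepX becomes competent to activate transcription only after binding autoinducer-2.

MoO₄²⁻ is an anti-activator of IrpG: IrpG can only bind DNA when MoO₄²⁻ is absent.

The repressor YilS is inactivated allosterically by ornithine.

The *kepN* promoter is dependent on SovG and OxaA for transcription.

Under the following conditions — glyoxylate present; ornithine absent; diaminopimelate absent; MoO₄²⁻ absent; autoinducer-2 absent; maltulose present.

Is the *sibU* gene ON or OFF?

Ornithine is absent, so YilS is active.
Diaminopimelate is absent, so QuvM is inactive.
With repressor YilS bound, *pexV* is not transcribed.
So PexV is not produced.
Required activator PexV is absent, so *sovG* is not transcribed.
So SovG is not produced.
Glyoxylate is present, so KulQ is active.
No repressor is bound and KulQ is active, so *oxaA* is transcribed.
So OxaA is produced and active.
Required activator SovG is absent, so *kepN* is not transcribed.
So KepN is not produced.
Maltulose is present, so VorH is inactive.
Autoinducer-2 is absent, so KepX is inactive.
No activator is available at the *sibU* promoter, so *sibU* is not transcribed.

OFF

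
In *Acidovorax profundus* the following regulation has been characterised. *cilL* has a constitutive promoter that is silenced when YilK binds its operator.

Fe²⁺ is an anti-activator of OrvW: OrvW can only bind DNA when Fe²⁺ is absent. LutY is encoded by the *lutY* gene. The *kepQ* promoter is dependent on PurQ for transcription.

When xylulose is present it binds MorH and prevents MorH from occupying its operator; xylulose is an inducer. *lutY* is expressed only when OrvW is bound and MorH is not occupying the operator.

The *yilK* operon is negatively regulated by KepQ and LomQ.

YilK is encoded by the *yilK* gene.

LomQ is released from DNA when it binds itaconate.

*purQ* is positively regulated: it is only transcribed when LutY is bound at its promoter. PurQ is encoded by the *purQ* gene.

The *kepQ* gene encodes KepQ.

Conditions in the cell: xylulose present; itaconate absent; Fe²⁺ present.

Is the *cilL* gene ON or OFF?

Fe²⁺ is present, so OrvW is inactive.
Xylulose is present, so MorH is inactive.
Required activator OrvW is absent, so *lutY* is not transcribed.
So LutY is not produced.
Required activator LutY is absent, so *purQ* is not transcribed.
So PurQ is not produced.
Required activator PurQ is absent, so *kepQ* is not transcribed.
So KepQ is not produced.
Itaconate is absent, so LomQ is active.
With repressor LomQ bound, *yilK* is not transcribed.
So YilK is not produced.
With no repressor bound, *cilL* is transcribed.

ON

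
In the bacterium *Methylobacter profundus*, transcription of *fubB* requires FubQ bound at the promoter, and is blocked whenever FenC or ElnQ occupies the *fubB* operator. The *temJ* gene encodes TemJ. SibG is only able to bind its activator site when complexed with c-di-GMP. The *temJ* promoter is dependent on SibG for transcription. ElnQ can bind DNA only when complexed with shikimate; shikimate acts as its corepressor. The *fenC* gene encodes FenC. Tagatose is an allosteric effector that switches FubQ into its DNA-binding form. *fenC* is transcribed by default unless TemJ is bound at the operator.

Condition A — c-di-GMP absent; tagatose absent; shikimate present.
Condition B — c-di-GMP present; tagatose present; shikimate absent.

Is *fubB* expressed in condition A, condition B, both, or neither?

Condition A:
c-di-GMP is absent, so SibG is inactive.
Required activator SibG is absent, so *temJ* is not transcribed.
So TemJ is not produced.
With no repressor bound, *fenC* is transcribed.
So FenC is produced and active.
Tagatose is absent, so FubQ is inactive.
Shikimate is present, so ElnQ is active.
With repressor FenC bound, *fubB* is not transcribed.
→ *fubB* is OFF in A.
Condition B:
c-di-GMP is present, so SibG is active.
No repressor is bound and SibG is active, so *temJ* is transcribed.
So TemJ is produced and active.
With repressor TemJ bound, *fenC* is not transcribed.
So FenC is not produced.
Tagatose is present, so FubQ is active.
Shikimate is absent, so ElnQ is inactive.
No repressor is bound and FubQ is active, so *fubB* is transcribed.
→ *fubB* is ON in B.

B only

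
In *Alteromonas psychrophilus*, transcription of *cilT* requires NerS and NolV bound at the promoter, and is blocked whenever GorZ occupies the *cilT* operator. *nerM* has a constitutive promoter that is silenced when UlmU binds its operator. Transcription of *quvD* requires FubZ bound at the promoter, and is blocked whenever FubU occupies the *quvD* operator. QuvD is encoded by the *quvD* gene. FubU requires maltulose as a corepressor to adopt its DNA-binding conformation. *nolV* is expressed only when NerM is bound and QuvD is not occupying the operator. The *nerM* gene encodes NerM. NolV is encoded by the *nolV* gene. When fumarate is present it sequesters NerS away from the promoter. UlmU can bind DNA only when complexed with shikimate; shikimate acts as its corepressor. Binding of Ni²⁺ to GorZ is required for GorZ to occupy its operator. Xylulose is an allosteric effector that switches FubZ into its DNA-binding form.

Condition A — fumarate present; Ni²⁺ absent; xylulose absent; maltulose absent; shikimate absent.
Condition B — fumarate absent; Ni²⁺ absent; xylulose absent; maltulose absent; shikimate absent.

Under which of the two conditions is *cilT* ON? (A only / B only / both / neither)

Condition A:
Fumarate is present, so NerS is inactive.
Ni²⁺ is absent, so GorZ is inactive.
Xylulose is absent, so FubZ is inactive.
Maltulose is absent, so FubU is inactive.
Required activator FubZ is absent, so *quvD* is not transcribed.
So QuvD is not produced.
Shikimate is absent, so UlmU is inactive.
With no repressor bound, *nerM* is transcribed.
So NerM is produced and active.
No repressor is bound and NerM is active, so *nolV* is transcribed.
So NolV is produced and active.
Required activator NerS is absent, so *cilT* is not transcribed.
→ *cilT* is OFF in A.
Condition B:
Fumarate is absent, so NerS is active.
Ni²⁺ is absent, so GorZ is inactive.
Xylulose is absent, so FubZ is inactive.
Maltulose is absent, so FubU is inactive.
Required activator FubZ is absent, so *quvD* is not transcribed.
So QuvD is not produced.
Shikimate is absent, so UlmU is inactive.
With no repressor bound, *nerM* is transcribed.
So NerM is produced and active.
No repressor is bound and NerM is active, so *nolV* is transcribed.
So NolV is produced and active.
No repressor is bound and NerS and NolV are active, so *cilT* is transcribed.
→ *cilT* is ON in B.

B only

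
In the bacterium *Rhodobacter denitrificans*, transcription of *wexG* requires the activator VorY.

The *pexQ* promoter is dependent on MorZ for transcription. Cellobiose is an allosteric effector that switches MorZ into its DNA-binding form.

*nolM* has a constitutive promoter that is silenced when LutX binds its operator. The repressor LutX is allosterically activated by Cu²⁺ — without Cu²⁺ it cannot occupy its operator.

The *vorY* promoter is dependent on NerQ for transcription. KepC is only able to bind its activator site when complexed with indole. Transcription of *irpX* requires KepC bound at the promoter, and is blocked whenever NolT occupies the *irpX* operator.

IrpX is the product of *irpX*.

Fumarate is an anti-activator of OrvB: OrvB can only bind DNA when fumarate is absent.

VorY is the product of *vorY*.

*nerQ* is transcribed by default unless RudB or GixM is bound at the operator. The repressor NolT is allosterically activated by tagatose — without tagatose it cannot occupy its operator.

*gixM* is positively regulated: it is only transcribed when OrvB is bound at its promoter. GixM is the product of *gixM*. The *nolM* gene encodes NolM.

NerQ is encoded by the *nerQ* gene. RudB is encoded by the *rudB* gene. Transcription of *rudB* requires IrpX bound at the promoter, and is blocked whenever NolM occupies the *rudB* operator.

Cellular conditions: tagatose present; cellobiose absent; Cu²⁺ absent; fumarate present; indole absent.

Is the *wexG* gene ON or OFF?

Tagatose is present, so NolT is active.
Indole is absent, so KepC is inactive.
With repressor NolT bound, *irpX* is not transcribed.
So IrpX is not produced.
Cu²⁺ is absent, so LutX is inactive.
With no repressor bound, *nolM* is transcribed.
So NolM is produced and active.
With repressor NolM bound, *rudB* is not transcribed.
So RudB is not produced.
Fumarate is present, so OrvB is inactive.
Required activator OrvB is absent, so *gixM* is not transcribed.
So GixM is not produced.
With no repressor bound, *nerQ* is transcribed.
So NerQ is produced and active.
No repressor is bound and NerQ is active, so *vorY* is transcribed.
So VorY is produced and active.
No repressor is bound and VorY is active, so *wexG* is transcribed.

ON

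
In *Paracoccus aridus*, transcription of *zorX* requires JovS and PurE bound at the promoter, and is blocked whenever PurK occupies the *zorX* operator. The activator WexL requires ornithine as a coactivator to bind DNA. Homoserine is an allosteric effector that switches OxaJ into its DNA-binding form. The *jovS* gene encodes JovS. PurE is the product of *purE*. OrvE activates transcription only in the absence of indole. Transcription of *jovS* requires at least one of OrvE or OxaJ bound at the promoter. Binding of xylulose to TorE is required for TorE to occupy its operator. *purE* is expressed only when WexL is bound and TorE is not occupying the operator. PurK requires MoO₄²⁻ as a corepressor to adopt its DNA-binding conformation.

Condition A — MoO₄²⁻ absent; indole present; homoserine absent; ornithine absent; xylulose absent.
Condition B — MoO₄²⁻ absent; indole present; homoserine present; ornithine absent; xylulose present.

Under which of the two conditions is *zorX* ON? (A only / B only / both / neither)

neither

Condition A:
MoO₄²⁻ is absent, so PurK is inactive.
Indole is present, so OrvE is inactive.
Homoserine is absent, so OxaJ is inactive.
No activator is available at the *jovS* promoter, so *jovS* is not transcribed.
So JovS is not produced.
Ornithine is absent, so WexL is inactive.
Xylulose is absent, so TorE is inactive.
Required activator WexL is absent, so *purE* is not transcribed.
So PurE is not produced.
Required activator JovS is absent, so *zorX* is not transcribed.
→ *zorX* is OFF in A.
Condition B:
MoO₄²⁻ is absent, so PurK is inactive.
Indole is present, so OrvE is inactive.
Homoserine is present, so OxaJ is active.
Activator OxaJ is present, so *jovS* is transcribed.
So JovS is produced and active.
Ornithine is absent, so WexL is inactive.
Xylulose is present, so TorE is active.
With repressor TorE bound, *purE* is not transcribed.
So PurE is not produced.
Required activator PurE is absent, so *zorX* is not transcribed.
→ *zorX* is OFF in B.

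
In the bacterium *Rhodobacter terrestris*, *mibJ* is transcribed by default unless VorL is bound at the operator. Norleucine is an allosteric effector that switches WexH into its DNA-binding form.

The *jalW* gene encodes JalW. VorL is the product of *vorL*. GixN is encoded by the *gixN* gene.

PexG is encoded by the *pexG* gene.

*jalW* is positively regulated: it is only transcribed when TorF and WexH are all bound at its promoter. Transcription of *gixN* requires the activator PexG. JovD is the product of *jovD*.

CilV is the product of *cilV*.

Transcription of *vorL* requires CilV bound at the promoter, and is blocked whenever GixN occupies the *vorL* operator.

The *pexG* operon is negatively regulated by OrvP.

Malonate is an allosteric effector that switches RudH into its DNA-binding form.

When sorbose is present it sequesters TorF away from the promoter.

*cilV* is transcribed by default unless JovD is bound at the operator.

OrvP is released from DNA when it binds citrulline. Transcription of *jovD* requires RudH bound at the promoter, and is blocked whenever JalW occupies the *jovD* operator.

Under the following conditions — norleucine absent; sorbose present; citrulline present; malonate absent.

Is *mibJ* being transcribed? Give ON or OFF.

Sorbose is present, so TorF is inactive.
Norleucine is absent, so WexH is inactive.
Required activator TorF is absent, so *jalW* is not transcribed.
So JalW is not produced.
Malonate is absent, so RudH is inactive.
Required activator RudH is absent, so *jovD* is not transcribed.
So JovD is not produced.
With no repressor bound, *cilV* is transcribed.
So CilV is produced and active.
Citrulline is present, so OrvP is inactive.
With no repressor bound, *pexG* is transcribed.
So PexG is produced and active.
No repressor is bound and PexG is active, so *gixN* is transcribed.
So GixN is produced and active.
With repressor GixN bound, *vorL* is not transcribed.
So VorL is not produced.
With no repressor bound, *mibJ* is transcribed.

ON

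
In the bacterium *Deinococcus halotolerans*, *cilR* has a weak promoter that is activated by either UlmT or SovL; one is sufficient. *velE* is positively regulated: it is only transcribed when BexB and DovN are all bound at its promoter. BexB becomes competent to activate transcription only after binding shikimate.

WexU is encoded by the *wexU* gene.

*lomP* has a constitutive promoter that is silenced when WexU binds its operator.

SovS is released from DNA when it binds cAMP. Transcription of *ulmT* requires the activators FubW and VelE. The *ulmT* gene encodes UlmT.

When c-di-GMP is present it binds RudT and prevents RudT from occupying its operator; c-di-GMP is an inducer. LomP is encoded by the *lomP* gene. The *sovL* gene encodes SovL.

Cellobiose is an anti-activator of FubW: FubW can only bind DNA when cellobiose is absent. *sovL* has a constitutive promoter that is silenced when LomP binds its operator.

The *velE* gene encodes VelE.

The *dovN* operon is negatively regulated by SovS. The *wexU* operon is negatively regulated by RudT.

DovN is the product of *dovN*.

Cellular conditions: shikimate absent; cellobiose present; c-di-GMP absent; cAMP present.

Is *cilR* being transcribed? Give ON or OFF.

OFF

Cellobiose is present, so FubW is inactive.
Shikimate is absent, so BexB is inactive.
cAMP is present, so SovS is inactive.
With no repressor bound, *dovN* is transcribed.
So DovN is produced and active.
Required activator BexB is absent, so *velE* is not transcribed.
So VelE is not produced.
Required activator FubW is absent, so *ulmT* is not transcribed.
So UlmT is not produced.
c-di-GMP is absent, so RudT is active.
With repressor RudT bound, *wexU* is not transcribed.
So WexU is not produced.
With no repressor bound, *lomP* is transcribed.
So LomP is produced and active.
With repressor LomP bound, *sovL* is not transcribed.
So SovL is not produced.
No activator is available at the *cilR* promoter, so *cilR* is not transcribed.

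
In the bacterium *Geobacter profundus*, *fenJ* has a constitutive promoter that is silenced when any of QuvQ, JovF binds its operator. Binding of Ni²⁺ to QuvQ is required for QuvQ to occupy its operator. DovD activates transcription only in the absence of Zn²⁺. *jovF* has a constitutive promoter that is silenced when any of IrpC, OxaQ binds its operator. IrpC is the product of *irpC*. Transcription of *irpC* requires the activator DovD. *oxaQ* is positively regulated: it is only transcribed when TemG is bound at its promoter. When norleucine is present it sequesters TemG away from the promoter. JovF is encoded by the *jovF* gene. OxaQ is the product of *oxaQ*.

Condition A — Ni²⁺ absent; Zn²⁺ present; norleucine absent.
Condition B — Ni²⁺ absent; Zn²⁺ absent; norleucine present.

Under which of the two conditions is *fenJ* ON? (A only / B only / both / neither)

both

Condition A:
Ni²⁺ is absent, so QuvQ is inactive.
Zn²⁺ is present, so DovD is inactive.
Required activator DovD is absent, so *irpC* is not transcribed.
So IrpC is not produced.
Norleucine is absent, so TemG is active.
No repressor is bound and TemG is active, so *oxaQ* is transcribed.
So OxaQ is produced and active.
With repressor OxaQ bound, *jovF* is not transcribed.
So JovF is not produced.
With no repressor bound, *fenJ* is transcribed.
→ *fenJ* is ON in A.
Condition B:
Ni²⁺ is absent, so QuvQ is inactive.
Zn²⁺ is absent, so DovD is active.
No repressor is bound and DovD is active, so *irpC* is transcribed.
So IrpC is produced and active.
Norleucine is present, so TemG is inactive.
Required activator TemG is absent, so *oxaQ* is not transcribed.
So OxaQ is not produced.
With repressor IrpC bound, *jovF* is not transcribed.
So JovF is not produced.
With no repressor bound, *fenJ* is transcribed.
→ *fenJ* is ON in B.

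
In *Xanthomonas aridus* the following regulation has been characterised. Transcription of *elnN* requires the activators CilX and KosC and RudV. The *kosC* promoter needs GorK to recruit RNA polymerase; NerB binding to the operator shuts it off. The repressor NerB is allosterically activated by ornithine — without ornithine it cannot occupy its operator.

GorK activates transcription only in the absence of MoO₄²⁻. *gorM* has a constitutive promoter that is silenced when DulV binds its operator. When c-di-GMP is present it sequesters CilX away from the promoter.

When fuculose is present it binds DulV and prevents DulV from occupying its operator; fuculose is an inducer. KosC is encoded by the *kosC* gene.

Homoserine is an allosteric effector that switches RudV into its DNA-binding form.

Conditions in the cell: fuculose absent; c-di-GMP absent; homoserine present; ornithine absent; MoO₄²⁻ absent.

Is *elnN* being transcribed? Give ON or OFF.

ON

c-di-GMP is absent, so CilX is active.
MoO₄²⁻ is absent, so GorK is active.
Ornithine is absent, so NerB is inactive.
No repressor is bound and GorK is active, so *kosC* is transcribed.
So KosC is produced and active.
Homoserine is present, so RudV is active.
No repressor is bound and CilX and KosC and RudV are active, so *elnN* is transcribed.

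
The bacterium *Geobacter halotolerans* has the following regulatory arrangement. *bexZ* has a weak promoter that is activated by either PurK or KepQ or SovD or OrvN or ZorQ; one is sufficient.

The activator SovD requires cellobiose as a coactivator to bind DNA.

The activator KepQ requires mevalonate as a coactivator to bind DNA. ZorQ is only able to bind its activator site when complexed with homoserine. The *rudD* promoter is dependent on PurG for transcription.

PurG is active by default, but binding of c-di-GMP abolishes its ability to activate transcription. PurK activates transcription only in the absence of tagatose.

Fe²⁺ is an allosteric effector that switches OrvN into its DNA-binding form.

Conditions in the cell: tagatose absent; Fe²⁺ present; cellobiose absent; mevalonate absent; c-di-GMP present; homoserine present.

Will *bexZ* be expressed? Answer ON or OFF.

ON

Tagatose is absent, so PurK is active.
Mevalonate is absent, so KepQ is inactive.
Cellobiose is absent, so SovD is inactive.
Fe²⁺ is present, so OrvN is active.
Homoserine is present, so ZorQ is active.
Activator PurK is present, so *bexZ* is transcribed.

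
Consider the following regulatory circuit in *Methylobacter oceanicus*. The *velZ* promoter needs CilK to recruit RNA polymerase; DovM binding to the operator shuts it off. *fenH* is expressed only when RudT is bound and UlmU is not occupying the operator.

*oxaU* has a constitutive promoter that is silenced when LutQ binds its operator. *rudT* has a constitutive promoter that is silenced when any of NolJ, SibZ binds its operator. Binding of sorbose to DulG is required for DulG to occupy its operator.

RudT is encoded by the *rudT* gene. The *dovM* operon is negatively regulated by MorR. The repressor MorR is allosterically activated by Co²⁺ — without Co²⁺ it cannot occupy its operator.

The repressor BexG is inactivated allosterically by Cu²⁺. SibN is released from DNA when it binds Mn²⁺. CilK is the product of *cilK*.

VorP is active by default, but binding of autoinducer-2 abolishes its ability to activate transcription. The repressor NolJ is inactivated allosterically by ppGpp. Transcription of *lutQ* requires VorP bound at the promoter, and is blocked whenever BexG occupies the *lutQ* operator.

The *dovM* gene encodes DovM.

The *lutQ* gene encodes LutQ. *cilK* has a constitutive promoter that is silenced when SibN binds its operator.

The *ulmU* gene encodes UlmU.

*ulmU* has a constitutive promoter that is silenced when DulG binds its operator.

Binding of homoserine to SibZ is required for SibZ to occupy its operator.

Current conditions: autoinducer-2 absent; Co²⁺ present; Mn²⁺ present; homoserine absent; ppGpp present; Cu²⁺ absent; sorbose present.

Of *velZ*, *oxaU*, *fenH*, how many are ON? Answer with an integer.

3

Mn²⁺ is present, so SibN is inactive.
With no repressor bound, *cilK* is transcribed.
So CilK is produced and active.
Co²⁺ is present, so MorR is active.
With repressor MorR bound, *dovM* is not transcribed.
So DovM is not produced.
No repressor is bound and CilK is active, so *velZ* is transcribed.
→ *velZ* is ON.
Cu²⁺ is absent, so BexG is active.
Autoinducer-2 is absent, so VorP is active.
With repressor BexG bound, *lutQ* is not transcribed.
So LutQ is not produced.
With no repressor bound, *oxaU* is transcribed.
→ *oxaU* is ON.
ppGpp is present, so NolJ is inactive.
Homoserine is absent, so SibZ is inactive.
With no repressor bound, *rudT* is transcribed.
So RudT is produced and active.
Sorbose is present, so DulG is active.
With repressor DulG bound, *ulmU* is not transcribed.
So UlmU is not produced.
No repressor is bound and RudT is active, so *fenH* is transcribed.
→ *fenH* is ON.
3 of the 3 genes are transcribed.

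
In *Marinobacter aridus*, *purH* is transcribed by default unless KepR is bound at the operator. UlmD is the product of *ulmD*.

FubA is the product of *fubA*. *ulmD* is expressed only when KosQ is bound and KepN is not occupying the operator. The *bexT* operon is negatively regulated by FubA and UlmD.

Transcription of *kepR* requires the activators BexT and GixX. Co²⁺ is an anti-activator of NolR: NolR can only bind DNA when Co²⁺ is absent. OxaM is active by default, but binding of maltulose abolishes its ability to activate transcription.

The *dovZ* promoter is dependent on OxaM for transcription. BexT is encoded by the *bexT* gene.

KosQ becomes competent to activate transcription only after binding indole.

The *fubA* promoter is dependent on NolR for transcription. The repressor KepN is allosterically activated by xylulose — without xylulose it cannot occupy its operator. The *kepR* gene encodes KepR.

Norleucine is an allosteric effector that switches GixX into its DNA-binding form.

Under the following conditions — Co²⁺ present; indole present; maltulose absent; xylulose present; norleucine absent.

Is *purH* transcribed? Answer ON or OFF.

Co²⁺ is present, so NolR is inactive.
Required activator NolR is absent, so *fubA* is not transcribed.
So FubA is not produced.
Xylulose is present, so KepN is active.
Indole is present, so KosQ is active.
With repressor KepN bound, *ulmD* is not transcribed.
So UlmD is not produced.
With no repressor bound, *bexT* is transcribed.
So BexT is produced and active.
Norleucine is absent, so GixX is inactive.
Required activator GixX is absent, so *kepR* is not transcribed.
So KepR is not produced.
With no repressor bound, *purH* is transcribed.

ON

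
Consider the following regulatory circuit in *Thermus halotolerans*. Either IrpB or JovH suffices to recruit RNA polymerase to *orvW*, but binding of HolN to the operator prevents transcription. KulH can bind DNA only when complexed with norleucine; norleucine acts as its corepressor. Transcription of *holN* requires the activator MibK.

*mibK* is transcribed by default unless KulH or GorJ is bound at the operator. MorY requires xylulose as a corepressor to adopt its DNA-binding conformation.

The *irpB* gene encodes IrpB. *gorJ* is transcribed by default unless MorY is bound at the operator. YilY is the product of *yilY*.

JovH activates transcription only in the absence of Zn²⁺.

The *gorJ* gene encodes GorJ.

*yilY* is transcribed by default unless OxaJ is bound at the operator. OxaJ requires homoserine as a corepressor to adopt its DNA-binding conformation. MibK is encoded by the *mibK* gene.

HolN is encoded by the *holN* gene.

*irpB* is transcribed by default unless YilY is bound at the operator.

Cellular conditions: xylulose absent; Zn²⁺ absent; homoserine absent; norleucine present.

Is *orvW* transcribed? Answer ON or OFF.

ON

Homoserine is absent, so OxaJ is inactive.
With no repressor bound, *yilY* is transcribed.
So YilY is produced and active.
With repressor YilY bound, *irpB* is not transcribed.
So IrpB is not produced.
Norleucine is present, so KulH is active.
Xylulose is absent, so MorY is inactive.
With no repressor bound, *gorJ* is transcribed.
So GorJ is produced and active.
With repressor KulH bound, *mibK* is not transcribed.
So MibK is not produced.
Required activator MibK is absent, so *holN* is not transcribed.
So HolN is not produced.
Zn²⁺ is absent, so JovH is active.
Activator JovH is present, so *orvW* is transcribed.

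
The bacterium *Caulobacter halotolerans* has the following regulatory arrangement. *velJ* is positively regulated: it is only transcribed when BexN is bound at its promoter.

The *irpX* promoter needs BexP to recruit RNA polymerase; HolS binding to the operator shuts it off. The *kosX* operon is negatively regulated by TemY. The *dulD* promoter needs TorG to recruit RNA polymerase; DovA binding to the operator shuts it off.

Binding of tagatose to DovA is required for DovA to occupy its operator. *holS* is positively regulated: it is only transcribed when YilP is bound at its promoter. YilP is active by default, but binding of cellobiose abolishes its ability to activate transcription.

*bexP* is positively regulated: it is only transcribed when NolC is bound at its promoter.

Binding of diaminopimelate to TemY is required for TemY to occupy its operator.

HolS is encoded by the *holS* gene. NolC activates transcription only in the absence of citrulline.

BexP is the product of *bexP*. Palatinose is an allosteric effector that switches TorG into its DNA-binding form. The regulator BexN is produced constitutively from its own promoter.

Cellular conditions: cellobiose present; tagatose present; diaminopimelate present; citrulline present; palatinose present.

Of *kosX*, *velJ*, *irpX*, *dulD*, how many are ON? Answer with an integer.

Diaminopimelate is present, so TemY is active.
With repressor TemY bound, *kosX* is not transcribed.
→ *kosX* is OFF.
BexN is produced constitutively and is active.
No repressor is bound and BexN is active, so *velJ* is transcribed.
→ *velJ* is ON.
Cellobiose is present, so YilP is inactive.
Required activator YilP is absent, so *holS* is not transcribed.
So HolS is not produced.
Citrulline is present, so NolC is inactive.
Required activator NolC is absent, so *bexP* is not transcribed.
So BexP is not produced.
Required activator BexP is absent, so *irpX* is not transcribed.
→ *irpX* is OFF.
Tagatose is present, so DovA is active.
Palatinose is present, so TorG is active.
With repressor DovA bound, *dulD* is not transcribed.
→ *dulD* is OFF.
1 of the 4 genes is transcribed.

1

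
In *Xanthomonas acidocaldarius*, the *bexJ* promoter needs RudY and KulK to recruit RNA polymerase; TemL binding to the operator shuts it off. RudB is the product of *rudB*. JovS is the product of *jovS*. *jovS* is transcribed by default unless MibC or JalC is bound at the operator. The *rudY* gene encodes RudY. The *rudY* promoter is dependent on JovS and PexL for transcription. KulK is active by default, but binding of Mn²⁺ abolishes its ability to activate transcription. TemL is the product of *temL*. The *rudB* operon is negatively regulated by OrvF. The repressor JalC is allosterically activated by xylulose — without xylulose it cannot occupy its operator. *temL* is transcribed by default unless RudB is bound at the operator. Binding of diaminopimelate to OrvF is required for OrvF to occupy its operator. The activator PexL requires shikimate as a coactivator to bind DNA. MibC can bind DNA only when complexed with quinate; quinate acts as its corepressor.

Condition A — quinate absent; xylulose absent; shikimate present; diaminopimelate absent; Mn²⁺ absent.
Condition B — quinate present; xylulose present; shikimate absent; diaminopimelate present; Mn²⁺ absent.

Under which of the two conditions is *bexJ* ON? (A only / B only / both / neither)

A only

Condition A:
Quinate is absent, so MibC is inactive.
Xylulose is absent, so JalC is inactive.
With no repressor bound, *jovS* is transcribed.
So JovS is produced and active.
Shikimate is present, so PexL is active.
No repressor is bound and JovS and PexL are active, so *rudY* is transcribed.
So RudY is produced and active.
Diaminopimelate is absent, so OrvF is inactive.
With no repressor bound, *rudB* is transcribed.
So RudB is produced and active.
With repressor RudB bound, *temL* is not transcribed.
So TemL is not produced.
Mn²⁺ is absent, so KulK is active.
No repressor is bound and RudY and KulK are active, so *bexJ* is transcribed.
→ *bexJ* is ON in A.
Condition B:
Quinate is present, so MibC is active.
Xylulose is present, so JalC is active.
With repressor MibC bound, *jovS* is not transcribed.
So JovS is not produced.
Shikimate is absent, so PexL is inactive.
Required activator JovS is absent, so *rudY* is not transcribed.
So RudY is not produced.
Diaminopimelate is present, so OrvF is active.
With repressor OrvF bound, *rudB* is not transcribed.
So RudB is not produced.
With no repressor bound, *temL* is transcribed.
So TemL is produced and active.
Mn²⁺ is absent, so KulK is active.
With repressor TemL bound, *bexJ* is not transcribed.
→ *bexJ* is OFF in B.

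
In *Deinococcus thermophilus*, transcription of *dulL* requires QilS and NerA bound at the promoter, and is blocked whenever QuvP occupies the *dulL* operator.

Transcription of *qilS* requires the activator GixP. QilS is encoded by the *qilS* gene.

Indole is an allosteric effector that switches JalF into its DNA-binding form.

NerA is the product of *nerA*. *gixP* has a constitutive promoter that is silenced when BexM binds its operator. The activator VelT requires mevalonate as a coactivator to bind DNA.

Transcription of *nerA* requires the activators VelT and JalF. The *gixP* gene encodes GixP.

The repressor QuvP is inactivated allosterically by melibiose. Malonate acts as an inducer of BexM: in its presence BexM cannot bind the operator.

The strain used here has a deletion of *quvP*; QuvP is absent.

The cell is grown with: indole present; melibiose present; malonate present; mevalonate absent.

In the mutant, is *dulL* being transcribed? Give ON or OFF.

QuvP is non-functional in this strain, so it has no effect.
Malonate is present, so BexM is inactive.
With no repressor bound, *gixP* is transcribed.
So GixP is produced and active.
No repressor is bound and GixP is active, so *qilS* is transcribed.
So QilS is produced and active.
Mevalonate is absent, so VelT is inactive.
Indole is present, so JalF is active.
Required activator VelT is absent, so *nerA* is not transcribed.
So NerA is not produced.
Required activator NerA is absent, so *dulL* is not transcribed.

OFF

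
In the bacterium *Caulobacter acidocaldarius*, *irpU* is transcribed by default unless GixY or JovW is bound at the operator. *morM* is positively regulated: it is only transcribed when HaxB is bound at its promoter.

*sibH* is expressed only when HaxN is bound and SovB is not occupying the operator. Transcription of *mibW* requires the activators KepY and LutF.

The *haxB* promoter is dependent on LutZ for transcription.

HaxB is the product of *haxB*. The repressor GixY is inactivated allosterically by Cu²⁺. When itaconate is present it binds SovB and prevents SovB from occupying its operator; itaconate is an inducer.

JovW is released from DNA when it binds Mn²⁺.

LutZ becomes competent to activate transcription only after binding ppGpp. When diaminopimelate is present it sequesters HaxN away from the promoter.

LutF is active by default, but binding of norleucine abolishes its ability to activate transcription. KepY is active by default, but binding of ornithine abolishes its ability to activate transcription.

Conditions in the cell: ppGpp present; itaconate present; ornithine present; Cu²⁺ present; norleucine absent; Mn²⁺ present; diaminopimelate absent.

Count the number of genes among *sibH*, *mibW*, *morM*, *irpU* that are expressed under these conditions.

Itaconate is present, so SovB is inactive.
Diaminopimelate is absent, so HaxN is active.
No repressor is bound and HaxN is active, so *sibH* is transcribed.
→ *sibH* is ON.
Ornithine is present, so KepY is inactive.
Norleucine is absent, so LutF is active.
Required activator KepY is absent, so *mibW* is not transcribed.
→ *mibW* is OFF.
ppGpp is present, so LutZ is active.
No repressor is bound and LutZ is active, so *haxB* is transcribed.
So HaxB is produced and active.
No repressor is bound and HaxB is active, so *morM* is transcribed.
→ *morM* is ON.
Cu²⁺ is present, so GixY is inactive.
Mn²⁺ is present, so JovW is inactive.
With no repressor bound, *irpU* is transcribed.
→ *irpU* is ON.
3 of the 4 genes are transcribed.

3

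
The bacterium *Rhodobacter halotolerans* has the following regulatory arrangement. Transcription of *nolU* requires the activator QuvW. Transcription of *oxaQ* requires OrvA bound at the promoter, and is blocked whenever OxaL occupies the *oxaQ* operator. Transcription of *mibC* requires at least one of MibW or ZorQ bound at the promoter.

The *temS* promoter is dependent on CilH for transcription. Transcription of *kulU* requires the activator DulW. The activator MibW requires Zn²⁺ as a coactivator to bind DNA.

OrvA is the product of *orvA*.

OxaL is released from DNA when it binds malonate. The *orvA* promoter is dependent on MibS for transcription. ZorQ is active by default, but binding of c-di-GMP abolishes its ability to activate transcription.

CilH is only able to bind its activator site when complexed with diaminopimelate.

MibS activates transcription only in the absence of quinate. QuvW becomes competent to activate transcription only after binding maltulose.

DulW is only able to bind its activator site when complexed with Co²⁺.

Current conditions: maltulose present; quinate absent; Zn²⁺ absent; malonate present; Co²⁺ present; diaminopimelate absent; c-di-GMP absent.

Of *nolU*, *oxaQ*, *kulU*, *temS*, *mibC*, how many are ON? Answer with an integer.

4

Maltulose is present, so QuvW is active.
No repressor is bound and QuvW is active, so *nolU* is transcribed.
→ *nolU* is ON.
Malonate is present, so OxaL is inactive.
Quinate is absent, so MibS is active.
No repressor is bound and MibS is active, so *orvA* is transcribed.
So OrvA is produced and active.
No repressor is bound and OrvA is active, so *oxaQ* is transcribed.
→ *oxaQ* is ON.
Co²⁺ is present, so DulW is active.
No repressor is bound and DulW is active, so *kulU* is transcribed.
→ *kulU* is ON.
Diaminopimelate is absent, so CilH is inactive.
Required activator CilH is absent, so *temS* is not transcribed.
→ *temS* is OFF.
Zn²⁺ is absent, so MibW is inactive.
c-di-GMP is absent, so ZorQ is active.
Activator ZorQ is present, so *mibC* is transcribed.
→ *mibC* is ON.
4 of the 5 genes are transcribed.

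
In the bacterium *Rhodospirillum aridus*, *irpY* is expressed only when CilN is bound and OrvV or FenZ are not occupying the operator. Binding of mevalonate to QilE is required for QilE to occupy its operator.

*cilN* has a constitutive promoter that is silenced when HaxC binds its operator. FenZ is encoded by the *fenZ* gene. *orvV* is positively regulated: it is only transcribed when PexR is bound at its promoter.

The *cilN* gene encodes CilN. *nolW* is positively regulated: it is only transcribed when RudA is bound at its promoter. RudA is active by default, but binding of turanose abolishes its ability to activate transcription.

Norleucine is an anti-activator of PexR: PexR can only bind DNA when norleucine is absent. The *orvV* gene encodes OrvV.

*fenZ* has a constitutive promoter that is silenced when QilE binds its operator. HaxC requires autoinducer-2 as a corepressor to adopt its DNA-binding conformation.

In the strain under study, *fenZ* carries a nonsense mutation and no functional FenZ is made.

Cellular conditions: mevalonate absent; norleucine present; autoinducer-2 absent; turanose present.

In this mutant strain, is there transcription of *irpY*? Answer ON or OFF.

ON

Autoinducer-2 is absent, so HaxC is inactive.
With no repressor bound, *cilN* is transcribed.
So CilN is produced and active.
Norleucine is present, so PexR is inactive.
Required activator PexR is absent, so *orvV* is not transcribed.
So OrvV is not produced.
FenZ is non-functional in this strain, so it has no effect.
No repressor is bound and CilN is active, so *irpY* is transcribed.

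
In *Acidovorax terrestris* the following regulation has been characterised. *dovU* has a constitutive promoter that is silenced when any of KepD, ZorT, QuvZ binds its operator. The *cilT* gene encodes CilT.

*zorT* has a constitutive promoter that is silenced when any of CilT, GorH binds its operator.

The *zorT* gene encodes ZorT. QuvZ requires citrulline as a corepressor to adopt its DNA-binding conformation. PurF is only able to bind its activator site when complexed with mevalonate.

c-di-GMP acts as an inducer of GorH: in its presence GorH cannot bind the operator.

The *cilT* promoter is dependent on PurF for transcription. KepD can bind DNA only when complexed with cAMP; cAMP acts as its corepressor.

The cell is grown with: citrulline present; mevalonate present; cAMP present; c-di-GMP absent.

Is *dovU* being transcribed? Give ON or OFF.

OFF

cAMP is present, so KepD is active.
Mevalonate is present, so PurF is active.
No repressor is bound and PurF is active, so *cilT* is transcribed.
So CilT is produced and active.
c-di-GMP is absent, so GorH is active.
With repressor CilT bound, *zorT* is not transcribed.
So ZorT is not produced.
Citrulline is present, so QuvZ is active.
With repressor KepD bound, *dovU* is not transcribed.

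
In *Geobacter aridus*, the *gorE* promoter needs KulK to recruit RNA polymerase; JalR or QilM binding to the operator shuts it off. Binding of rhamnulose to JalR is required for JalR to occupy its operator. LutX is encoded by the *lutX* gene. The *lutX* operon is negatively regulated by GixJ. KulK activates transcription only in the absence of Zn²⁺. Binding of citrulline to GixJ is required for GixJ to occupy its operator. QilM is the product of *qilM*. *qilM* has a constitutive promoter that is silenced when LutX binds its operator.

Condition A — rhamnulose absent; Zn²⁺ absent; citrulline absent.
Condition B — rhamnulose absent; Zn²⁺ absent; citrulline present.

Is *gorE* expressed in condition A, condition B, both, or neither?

Condition A:
Rhamnulose is absent, so JalR is inactive.
Zn²⁺ is absent, so KulK is active.
Citrulline is absent, so GixJ is inactive.
With no repressor bound, *lutX* is transcribed.
So LutX is produced and active.
With repressor LutX bound, *qilM* is not transcribed.
So QilM is not produced.
No repressor is bound and KulK is active, so *gorE* is transcribed.
→ *gorE* is ON in A.
Condition B:
Rhamnulose is absent, so JalR is inactive.
Zn²⁺ is absent, so KulK is active.
Citrulline is present, so GixJ is active.
With repressor GixJ bound, *lutX* is not transcribed.
So LutX is not produced.
With no repressor bound, *qilM* is transcribed.
So QilM is produced and active.
With repressor QilM bound, *gorE* is not transcribed.
→ *gorE* is OFF in B.

A only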